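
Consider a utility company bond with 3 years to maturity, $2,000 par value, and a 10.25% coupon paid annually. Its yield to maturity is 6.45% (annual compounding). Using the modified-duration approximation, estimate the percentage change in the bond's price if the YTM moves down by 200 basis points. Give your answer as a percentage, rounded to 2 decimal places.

+5.15%

Periodic yield y = 0.0645. Modified duration first:
  t   CF        PV=CF/(1+0.0645)^t    t·PV
  1       205.00       192.5787       192.5787
  2       205.00       180.9100       361.8200
  3     2,205.00     1,827.9807     5,483.9420
  Σ                  2,201.4693     6,038.3406
P = 2,201.4693; D_Mac = 2.74287 yrs; D_mod = 2.74287/(1+0.0645) = 2.57667 yrs.
ΔP/P ≈ -D_mod · Δy = -2.57667 × (-0.02) = +0.051533 = +5.1533%.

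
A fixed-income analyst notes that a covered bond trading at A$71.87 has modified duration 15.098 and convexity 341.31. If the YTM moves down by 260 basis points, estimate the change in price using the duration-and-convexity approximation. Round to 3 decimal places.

+A$36.504

Duration effect: -D_mod·Δy = -15.098 × (-0.026) = +0.392548
Convexity effect: ½·C·(Δy)² = 0.5 × 341.31 × (-0.026)² = +0.11536278
ΔP/P ≈ +0.392548 + 0.11536278 = +0.50791078
ΔP ≈ 71.87 × (+0.50791078) = +36.5035477586.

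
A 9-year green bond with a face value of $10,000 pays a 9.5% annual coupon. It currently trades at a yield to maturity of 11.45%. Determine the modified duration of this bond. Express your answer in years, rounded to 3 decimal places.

5.631 years

Periodic yield y = 0.1145. First find Macaulay duration:
  t   CF        PV=CF/(1+0.1145)^t    t·PV
  1       950.00       852.4002       852.4002
  2       950.00       764.8274     1,529.6549
  3       950.00       686.2516     2,058.7549
  4       950.00       615.7484     2,462.9937
  5       950.00       552.4885     2,762.4425
  6       950.00       495.7277     2,974.3661
  7       950.00       444.7983     3,113.5879
  8       950.00       399.1012     3,192.8095
  9    10,950.00     4,127.5607    37,148.0459
  Σ                  8,938.9040    56,095.0556
P = 8,938.9040; Macaulay duration = 56,095.0556 / 8,938.9040 = 6.27538 years.
Modified duration = D_Mac / (1 + y) = 6.27538 / 1.1145 = 5.63067 years.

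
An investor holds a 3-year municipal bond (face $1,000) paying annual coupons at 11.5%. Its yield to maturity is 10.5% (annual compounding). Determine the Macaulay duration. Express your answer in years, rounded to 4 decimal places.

2.7049 years

Periodic yield y = 0.105. Discount each cash flow and weight by its year:
  t   CF        PV=CF/(1+0.105)^t    t·PV
  1       115.00       104.0724       104.0724
  2       115.00        94.1832       188.3663
  3     1,115.00       826.3957     2,479.1870
  Σ                  1,024.6512     2,771.6257
Price P = Σ PV = 1,024.6512.
Macaulay duration = Σ(t·PV) / P = 2,771.6257 / 1,024.6512 = 2.70495 years.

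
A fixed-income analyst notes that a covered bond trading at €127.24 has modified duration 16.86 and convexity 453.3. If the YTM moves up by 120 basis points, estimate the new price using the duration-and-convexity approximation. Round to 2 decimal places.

Duration effect: -D_mod·Δy = -16.86 × (+0.012) = -0.202320
Convexity effect: ½·C·(Δy)² = 0.5 × 453.3 × (0.012)² = +0.0326376
ΔP/P ≈ -0.202320 + 0.0326376 = -0.1696824
New price ≈ 127.24 × (1 - 0.1696824) = 105.649611424.

€105.65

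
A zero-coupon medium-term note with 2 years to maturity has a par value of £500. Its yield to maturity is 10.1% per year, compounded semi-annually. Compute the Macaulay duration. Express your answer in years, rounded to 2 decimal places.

2.00 years

A zero-coupon bond has a single cash flow at maturity, so its Macaulay duration equals its maturity: 2 years.
(Equivalently: 4 semi-annual periods ÷ 2 = 2 years.)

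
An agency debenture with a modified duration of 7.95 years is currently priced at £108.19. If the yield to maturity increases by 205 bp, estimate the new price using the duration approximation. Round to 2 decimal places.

Duration approximation: ΔP/P ≈ -D_mod · Δy = -7.95 × (+0.0205) = -0.162975.
New price ≈ 108.19 × (1 - 0.162975) = 90.55773475.

£90.56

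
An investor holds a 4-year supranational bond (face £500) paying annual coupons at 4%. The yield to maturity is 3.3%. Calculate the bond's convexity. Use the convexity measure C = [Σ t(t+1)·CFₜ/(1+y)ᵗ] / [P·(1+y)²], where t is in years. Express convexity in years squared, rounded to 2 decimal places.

With y = 0.033:
  t   CF        PV=CF/(1+0.033)^t    t·PV        t(t+1)·PV
  1        20.00        19.3611        19.3611          38.7222
  2        20.00        18.7426        37.4852         112.4555
  3        20.00        18.1438        54.4315         217.7260
  4       520.00       456.6696     1,826.6782       9,133.3911
  Σ                    512.9170     1,937.9560       9,502.2947
P = 512.9170.
Convexity = Σ t(t+1)·PV / [P·(1+y)²] = 9,502.2947 / (512.9170 × 1.067089) = 17.36124.

17.36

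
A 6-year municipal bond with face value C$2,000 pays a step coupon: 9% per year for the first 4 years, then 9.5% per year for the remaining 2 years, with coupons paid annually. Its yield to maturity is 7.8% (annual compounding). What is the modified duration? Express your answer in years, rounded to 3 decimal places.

4.569 years

Periodic yield y = 0.078. First find Macaulay duration:
  t   CF        PV=CF/(1+0.078)^t    t·PV
  1       180.00       166.9759       166.9759
  2       180.00       154.8941       309.7883
  3       180.00       143.6866       431.0598
  4       180.00       133.2900       533.1599
  5       190.00       130.5148       652.5741
  6     2,190.00     1,395.5055     8,373.0329
  Σ                  2,124.8669    10,466.5908
P = 2,124.8669; Macaulay duration = 10,466.5908 / 2,124.8669 = 4.92576 years.
Modified duration = D_Mac / (1 + y) = 4.92576 / 1.078 = 4.56935 years.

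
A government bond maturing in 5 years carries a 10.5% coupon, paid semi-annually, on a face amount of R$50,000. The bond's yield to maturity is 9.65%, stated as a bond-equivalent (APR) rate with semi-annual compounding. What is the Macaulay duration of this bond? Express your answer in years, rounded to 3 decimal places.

Periodic yield y = 0.04825. Discount each cash flow and weight by its period:
  t   CF        PV=CF/(1+0.04825)^t    t·PV
  1     2,625.00     2,504.1736     2,504.1736
  2     2,625.00     2,388.9088     4,777.8175
  3     2,625.00     2,278.9495     6,836.8484
  4     2,625.00     2,174.0515     8,696.2059
  5     2,625.00     2,073.9819    10,369.9093
  6     2,625.00     1,978.5183    11,871.1101
  7     2,625.00     1,887.4489    13,212.1425
  8     2,625.00     1,800.5714    14,404.5709
  9     2,625.00     1,717.6927    15,459.2342
  10   52,625.00    32,850.6070   328,506.0695
  Σ                 51,654.9035   416,638.0820
Price P = Σ PV = 51,654.9035.
Macaulay duration = Σ(t·PV) / P = 416,638.0820 / 51,654.9035 = 8.06580 half-year periods.
In years: 8.06580 / 2 = 4.03290 years.

4.033 years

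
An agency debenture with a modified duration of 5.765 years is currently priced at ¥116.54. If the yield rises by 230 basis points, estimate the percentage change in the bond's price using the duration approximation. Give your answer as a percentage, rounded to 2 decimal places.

-13.26%

Duration approximation: ΔP/P ≈ -D_mod · Δy = -5.765 × (+0.023) = -0.132595.
As a percentage: -13.2595%.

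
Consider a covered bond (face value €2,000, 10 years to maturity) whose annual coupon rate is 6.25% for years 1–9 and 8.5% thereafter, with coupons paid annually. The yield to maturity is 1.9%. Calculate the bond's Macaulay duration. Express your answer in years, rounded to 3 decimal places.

Periodic yield y = 0.019. Discount each cash flow and weight by its year:
  t   CF        PV=CF/(1+0.019)^t    t·PV
  1       125.00       122.6693       122.6693
  2       125.00       120.3820       240.7641
  3       125.00       118.1374       354.4122
  4       125.00       115.9347       463.7386
  5       125.00       113.7730       568.8648
  6       125.00       111.6516       669.9095
  7       125.00       109.5698       766.9883
  8       125.00       107.5268       860.2140
  9       125.00       105.5218       949.6966
  10    2,170.00     1,797.7028    17,977.0280
  Σ                  2,822.8691    22,974.2855
Price P = Σ PV = 2,822.8691.
Macaulay duration = Σ(t·PV) / P = 22,974.2855 / 2,822.8691 = 8.13863 years.

8.139 years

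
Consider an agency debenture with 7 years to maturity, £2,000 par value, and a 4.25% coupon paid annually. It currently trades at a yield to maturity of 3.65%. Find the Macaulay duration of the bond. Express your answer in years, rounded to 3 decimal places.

6.216 years

Periodic yield y = 0.0365. Discount each cash flow and weight by its year:
  t   CF        PV=CF/(1+0.0365)^t    t·PV
  1        85.00        82.0068        82.0068
  2        85.00        79.1189       158.2378
  3        85.00        76.3328       228.9983
  4        85.00        73.6447       294.5789
  5        85.00        71.0514       355.2568
  6        85.00        68.5493       411.2959
  7     2,085.00     1,622.2617    11,355.8319
  Σ                  2,072.9655    12,886.2064
Price P = Σ PV = 2,072.9655.
Macaulay duration = Σ(t·PV) / P = 12,886.2064 / 2,072.9655 = 6.21631 years.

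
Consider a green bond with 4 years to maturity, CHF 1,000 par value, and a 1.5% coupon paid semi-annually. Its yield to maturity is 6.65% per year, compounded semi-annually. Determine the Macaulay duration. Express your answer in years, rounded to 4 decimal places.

3.8840 years

Periodic yield y = 0.03325. Discount each cash flow and weight by its period:
  t   CF        PV=CF/(1+0.03325)^t    t·PV
  1         7.50         7.2586         7.2586
  2         7.50         7.0251        14.0501
  3         7.50         6.7990        20.3970
  4         7.50         6.5802        26.3208
  5         7.50         6.3685        31.8423
  6         7.50         6.1635        36.9811
  7         7.50         5.9652        41.7562
  8     1,007.50       775.5356     6,204.2849
  Σ                    821.6957     6,382.8911
Price P = Σ PV = 821.6957.
Macaulay duration = Σ(t·PV) / P = 6,382.8911 / 821.6957 = 7.76795 half-year periods.
In years: 7.76795 / 2 = 3.88398 years.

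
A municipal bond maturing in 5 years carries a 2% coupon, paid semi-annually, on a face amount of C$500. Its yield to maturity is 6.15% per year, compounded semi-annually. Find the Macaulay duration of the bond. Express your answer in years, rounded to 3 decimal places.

Periodic yield y = 0.03075. Discount each cash flow and weight by its period:
  t   CF        PV=CF/(1+0.03075)^t    t·PV
  1         5.00         4.8508         4.8508
  2         5.00         4.7061         9.4122
  3         5.00         4.5657        13.6972
  4         5.00         4.4295        17.7181
  5         5.00         4.2974        21.4869
  6         5.00         4.1692        25.0150
  7         5.00         4.0448        28.3136
  8         5.00         3.9241        31.3930
  9         5.00         3.8071        34.2636
  10      505.00       373.0422     3,730.4218
  Σ                    411.8369     3,916.5722
Price P = Σ PV = 411.8369.
Macaulay duration = Σ(t·PV) / P = 3,916.5722 / 411.8369 = 9.51001 half-year periods.
In years: 9.51001 / 2 = 4.75500 years.

4.755 years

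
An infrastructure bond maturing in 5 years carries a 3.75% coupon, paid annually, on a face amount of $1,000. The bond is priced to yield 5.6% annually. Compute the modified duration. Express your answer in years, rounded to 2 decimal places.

4.39 years

Periodic yield y = 0.056. First find Macaulay duration:
  t   CF        PV=CF/(1+0.056)^t    t·PV
  1        37.50        35.5114        35.5114
  2        37.50        33.6282        67.2564
  3        37.50        31.8449        95.5346
  4        37.50        30.1561       120.6245
  5     1,037.50       790.0754     3,950.3768
  Σ                    921.2159     4,269.3036
P = 921.2159; Macaulay duration = 4,269.3036 / 921.2159 = 4.63442 years.
Modified duration = D_Mac / (1 + y) = 4.63442 / 1.056 = 4.38866 years.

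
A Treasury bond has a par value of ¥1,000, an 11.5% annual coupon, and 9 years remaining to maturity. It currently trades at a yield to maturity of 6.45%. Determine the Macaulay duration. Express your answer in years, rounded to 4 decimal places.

Periodic yield y = 0.0645. Discount each cash flow and weight by its year:
  t   CF        PV=CF/(1+0.0645)^t    t·PV
  1       115.00       108.0319       108.0319
  2       115.00       101.4861       202.9722
  3       115.00        95.3369       286.0106
  4       115.00        89.5602       358.2409
  5       115.00        84.1336       420.6680
  6       115.00        79.0358       474.2148
  7       115.00        74.2469       519.7281
  8       115.00        69.7481       557.9850
  9     1,115.00       635.2781     5,717.5028
  Σ                  1,336.8576     8,645.3543
Price P = Σ PV = 1,336.8576.
Macaulay duration = Σ(t·PV) / P = 8,645.3543 / 1,336.8576 = 6.46692 years.

6.4669 years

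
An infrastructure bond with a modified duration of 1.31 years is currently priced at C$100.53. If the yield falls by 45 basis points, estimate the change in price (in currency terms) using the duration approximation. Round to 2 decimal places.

+C$0.59

Duration approximation: ΔP/P ≈ -D_mod · Δy = -1.31 × (-0.0045) = +0.005895.
ΔP ≈ 100.53 × (+0.005895) = +0.59262435.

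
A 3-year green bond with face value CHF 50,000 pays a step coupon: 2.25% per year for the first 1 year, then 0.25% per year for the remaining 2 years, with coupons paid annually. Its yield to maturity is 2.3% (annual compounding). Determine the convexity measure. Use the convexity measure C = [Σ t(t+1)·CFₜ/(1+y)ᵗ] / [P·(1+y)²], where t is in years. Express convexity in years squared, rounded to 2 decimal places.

With y = 0.023:
  t   CF        PV=CF/(1+0.023)^t    t·PV        t(t+1)·PV
  1     1,125.00     1,099.7067     1,099.7067       2,199.4135
  2       125.00       119.4425       238.8849         716.6548
  3    50,125.00    46,819.5769   140,458.7306     561,834.9225
  Σ                 48,038.7261   141,797.3223     564,750.9907
P = 48,038.7261.
Convexity = Σ t(t+1)·PV / [P·(1+y)²] = 564,750.9907 / (48,038.7261 × 1.046529) = 11.23348.

11.23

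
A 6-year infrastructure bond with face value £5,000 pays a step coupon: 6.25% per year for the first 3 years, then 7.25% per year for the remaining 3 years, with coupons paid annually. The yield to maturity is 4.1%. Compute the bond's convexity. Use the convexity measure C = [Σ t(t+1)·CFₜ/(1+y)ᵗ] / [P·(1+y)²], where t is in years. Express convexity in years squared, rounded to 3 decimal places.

32.093

With y = 0.041:
  t   CF        PV=CF/(1+0.041)^t    t·PV        t(t+1)·PV
  1       312.50       300.1921       300.1921         600.3842
  2       312.50       288.3690       576.7380       1,730.2140
  3       312.50       277.0115       831.0346       3,324.1383
  4       362.50       308.6776     1,234.7103       6,173.5517
  5       362.50       296.5203     1,482.6013       8,895.6076
  6     5,362.50     4,213.6934    25,282.1602     176,975.1212
  Σ                  5,684.4638    29,707.4365     197,699.0170
P = 5,684.4638.
Convexity = Σ t(t+1)·PV / [P·(1+y)²] = 197,699.0170 / (5,684.4638 × 1.083681) = 32.09324.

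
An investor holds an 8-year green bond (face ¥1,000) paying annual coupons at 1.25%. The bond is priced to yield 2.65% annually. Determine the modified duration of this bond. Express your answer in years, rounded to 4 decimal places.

7.4430 years

Periodic yield y = 0.0265. First find Macaulay duration:
  t   CF        PV=CF/(1+0.0265)^t    t·PV
  1        12.50        12.1773        12.1773
  2        12.50        11.8629        23.7259
  3        12.50        11.5567        34.6700
  4        12.50        11.2583        45.0333
  5        12.50        10.9677        54.8385
  6        12.50        10.6846        64.1073
  7        12.50        10.4087        72.8610
  8     1,012.50       821.3408     6,570.7265
  Σ                    900.2570     6,878.1398
P = 900.2570; Macaulay duration = 6,878.1398 / 900.2570 = 7.64020 years.
Modified duration = D_Mac / (1 + y) = 7.64020 / 1.0265 = 7.44296 years.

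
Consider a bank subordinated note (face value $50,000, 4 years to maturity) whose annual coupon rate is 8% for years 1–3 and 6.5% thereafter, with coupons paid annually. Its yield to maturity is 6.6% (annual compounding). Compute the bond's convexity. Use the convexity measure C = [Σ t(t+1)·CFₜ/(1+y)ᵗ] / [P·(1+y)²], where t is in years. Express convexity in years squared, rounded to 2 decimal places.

15.17

With y = 0.066:
  t   CF        PV=CF/(1+0.066)^t    t·PV        t(t+1)·PV
  1     4,000.00     3,752.3452     3,752.3452       7,504.6904
  2     4,000.00     3,520.0237     7,040.0473      21,120.1419
  3     4,000.00     3,302.0860     9,906.2579      39,625.0318
  4    53,250.00    41,237.3542   164,949.4169     824,747.0846
  Σ                 51,811.8091   185,648.0674     892,996.9487
P = 51,811.8091.
Convexity = Σ t(t+1)·PV / [P·(1+y)²] = 892,996.9487 / (51,811.8091 × 1.136356) = 15.16725.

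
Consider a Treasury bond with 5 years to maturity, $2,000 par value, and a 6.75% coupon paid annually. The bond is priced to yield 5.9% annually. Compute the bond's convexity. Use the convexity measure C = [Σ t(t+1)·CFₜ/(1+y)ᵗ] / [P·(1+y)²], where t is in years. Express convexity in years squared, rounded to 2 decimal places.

With y = 0.059:
  t   CF        PV=CF/(1+0.059)^t    t·PV        t(t+1)·PV
  1       135.00       127.4788       127.4788         254.9575
  2       135.00       120.3765       240.7531         722.2592
  3       135.00       113.6700       341.0100       1,364.0401
  4       135.00       107.3371       429.3485       2,146.7423
  5     2,135.00     1,602.9430     8,014.7150      48,088.2899
  Σ                  2,071.8054     9,153.3053      52,576.2891
P = 2,071.8054.
Convexity = Σ t(t+1)·PV / [P·(1+y)²] = 52,576.2891 / (2,071.8054 × 1.121481) = 22.62815.

22.63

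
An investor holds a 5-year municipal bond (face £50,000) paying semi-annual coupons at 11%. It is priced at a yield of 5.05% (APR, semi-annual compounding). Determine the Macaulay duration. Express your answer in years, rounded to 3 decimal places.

Periodic yield y = 0.02525. Discount each cash flow and weight by its period:
  t   CF        PV=CF/(1+0.02525)^t    t·PV
  1     2,750.00     2,682.2726     2,682.2726
  2     2,750.00     2,616.2132     5,232.4265
  3     2,750.00     2,551.7808     7,655.3423
  4     2,750.00     2,488.9352     9,955.7406
  5     2,750.00     2,427.6373    12,138.1866
  6     2,750.00     2,367.8491    14,207.0947
  7     2,750.00     2,309.5334    16,166.7338
  8     2,750.00     2,252.6539    18,021.2311
  9     2,750.00     2,197.1752    19,774.5770
  10   52,750.00    41,107.8425   411,078.4254
  Σ                 63,001.8933   516,912.0307
Price P = Σ PV = 63,001.8933.
Macaulay duration = Σ(t·PV) / P = 516,912.0307 / 63,001.8933 = 8.20471 half-year periods.
In years: 8.20471 / 2 = 4.10235 years.

4.102 years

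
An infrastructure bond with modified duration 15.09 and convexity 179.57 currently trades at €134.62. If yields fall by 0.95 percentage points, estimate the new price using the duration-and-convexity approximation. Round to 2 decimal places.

€155.01

Duration effect: -D_mod·Δy = -15.09 × (-0.0095) = +0.143355
Convexity effect: ½·C·(Δy)² = 0.5 × 179.57 × (-0.0095)² = +0.00810309625
ΔP/P ≈ +0.143355 + 0.00810309625 = +0.15145809625
New price ≈ 134.62 × (1 + 0.15145809625) = 155.009288917175.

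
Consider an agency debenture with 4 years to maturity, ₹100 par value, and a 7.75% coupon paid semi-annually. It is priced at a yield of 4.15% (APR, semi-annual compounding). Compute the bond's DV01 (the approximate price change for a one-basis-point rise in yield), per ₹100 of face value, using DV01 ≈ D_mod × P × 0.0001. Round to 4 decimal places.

₹0.0393

Periodic yield y = 0.02075.
  t   CF        PV=CF/(1+0.02075)^t    t·PV
  1        3.875         3.7962         3.7962
  2        3.875         3.7191         7.4381
  3        3.875         3.6435        10.9304
  4        3.875         3.5694        14.2776
  5        3.875         3.4968        17.4842
  6        3.875         3.4257        20.5545
  7        3.875         3.3561        23.4928
  8      103.875        88.1365       705.0922
  Σ                    113.1433       803.0659
P = 113.1433; D_Mac = 7.09777 half-year periods = 3.54889 yrs; D_mod = 3.47674 yrs.
DV01 ≈ 3.47674 × 113.1433 × 0.0001 = 0.039337.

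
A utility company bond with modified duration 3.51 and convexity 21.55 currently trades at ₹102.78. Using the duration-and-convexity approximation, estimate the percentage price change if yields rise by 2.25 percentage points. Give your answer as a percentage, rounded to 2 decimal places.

-7.35%

Duration effect: -D_mod·Δy = -3.51 × (+0.0225) = -0.078975
Convexity effect: ½·C·(Δy)² = 0.5 × 21.55 × (0.0225)² = +0.00545484375
ΔP/P ≈ -0.078975 + 0.00545484375 = -0.07352015625
= -7.352015625%.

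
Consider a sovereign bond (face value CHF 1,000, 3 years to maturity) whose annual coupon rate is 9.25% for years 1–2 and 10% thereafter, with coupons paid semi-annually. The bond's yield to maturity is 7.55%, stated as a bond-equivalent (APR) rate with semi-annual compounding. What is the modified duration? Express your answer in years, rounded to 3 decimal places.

Periodic yield y = 0.03775. First find Macaulay duration:
  t   CF        PV=CF/(1+0.03775)^t    t·PV
  1        46.25        44.5676        44.5676
  2        46.25        42.9463        85.8927
  3        46.25        41.3841       124.1523
  4        46.25        39.8787       159.5147
  5        50.00        41.5438       207.7190
  6     1,050.00       840.6841     5,044.1048
  Σ                  1,051.0046     5,665.9511
P = 1,051.0046; Macaulay duration = 5,665.9511 / 1,051.0046 = 5.39099 half-year periods = 2.69549 years.
Modified duration = D_Mac / (1 + y) = 2.69549 / 1.03775 = 2.59744 years.

2.597 years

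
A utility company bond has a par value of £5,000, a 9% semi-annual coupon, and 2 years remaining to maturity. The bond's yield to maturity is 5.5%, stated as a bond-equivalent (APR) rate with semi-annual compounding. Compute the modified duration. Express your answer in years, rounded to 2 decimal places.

Periodic yield y = 0.0275. First find Macaulay duration:
  t   CF        PV=CF/(1+0.0275)^t    t·PV
  1       225.00       218.9781       218.9781
  2       225.00       213.1174       426.2347
  3       225.00       207.4135       622.2405
  4     5,225.00     4,687.6910    18,750.7638
  Σ                  5,327.1999    20,018.2172
P = 5,327.1999; Macaulay duration = 20,018.2172 / 5,327.1999 = 3.75774 half-year periods = 1.87887 years.
Modified duration = D_Mac / (1 + y) = 1.87887 / 1.0275 = 1.82858 years.

1.83 years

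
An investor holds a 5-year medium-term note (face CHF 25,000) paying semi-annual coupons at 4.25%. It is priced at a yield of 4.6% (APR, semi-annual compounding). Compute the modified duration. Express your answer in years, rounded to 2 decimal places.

Periodic yield y = 0.023. First find Macaulay duration:
  t   CF        PV=CF/(1+0.023)^t    t·PV
  1       531.25       519.3060       519.3060
  2       531.25       507.6305     1,015.2609
  3       531.25       496.2175     1,488.6524
  4       531.25       485.0611     1,940.2442
  5       531.25       474.1555     2,370.7774
  6       531.25       463.4951     2,780.9706
  7       531.25       453.0744     3,171.5207
  8       531.25       442.8880     3,543.1037
  9       531.25       432.9306     3,896.3750
  10   25,531.25    20,338.3511   203,383.5114
  Σ                 24,613.1096   224,109.7222
P = 24,613.1096; Macaulay duration = 224,109.7222 / 24,613.1096 = 9.10530 half-year periods = 4.55265 years.
Modified duration = D_Mac / (1 + y) = 4.55265 / 1.023 = 4.45029 years.

4.45 years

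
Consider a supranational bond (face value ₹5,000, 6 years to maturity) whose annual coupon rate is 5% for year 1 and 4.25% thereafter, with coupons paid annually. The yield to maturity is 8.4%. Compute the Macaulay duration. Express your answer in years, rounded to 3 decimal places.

Periodic yield y = 0.084. Discount each cash flow and weight by its year:
  t   CF        PV=CF/(1+0.084)^t    t·PV
  1       250.00       230.6273       230.6273
  2       212.50       180.8424       361.6849
  3       212.50       166.8288       500.4865
  4       212.50       153.9011       615.6045
  5       212.50       141.9752       709.8761
  6     5,212.50     3,212.7015    19,276.2089
  Σ                  4,086.8764    21,694.4882
Price P = Σ PV = 4,086.8764.
Macaulay duration = Σ(t·PV) / P = 21,694.4882 / 4,086.8764 = 5.30833 years.

5.308 years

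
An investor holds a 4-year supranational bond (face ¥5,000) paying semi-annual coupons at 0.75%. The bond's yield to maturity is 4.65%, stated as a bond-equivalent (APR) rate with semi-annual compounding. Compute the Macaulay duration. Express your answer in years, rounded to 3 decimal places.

3.943 years

Periodic yield y = 0.02325. Discount each cash flow and weight by its period:
  t   CF        PV=CF/(1+0.02325)^t    t·PV
  1        18.75        18.3240        18.3240
  2        18.75        17.9076        35.8152
  3        18.75        17.5007        52.5022
  4        18.75        17.1031        68.4123
  5        18.75        16.7145        83.5723
  6        18.75        16.3347        98.0081
  7        18.75        15.9635       111.7447
  8     5,018.75     4,175.8178    33,406.5420
  Σ                  4,295.6658    33,874.9209
Price P = Σ PV = 4,295.6658.
Macaulay duration = Σ(t·PV) / P = 33,874.9209 / 4,295.6658 = 7.88584 half-year periods.
In years: 7.88584 / 2 = 3.94292 years.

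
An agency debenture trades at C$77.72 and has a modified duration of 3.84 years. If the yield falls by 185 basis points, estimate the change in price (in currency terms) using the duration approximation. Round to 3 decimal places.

Duration approximation: ΔP/P ≈ -D_mod · Δy = -3.84 × (-0.0185) = +0.071040.
ΔP ≈ 77.72 × (+0.071040) = +5.5212288.

+C$5.521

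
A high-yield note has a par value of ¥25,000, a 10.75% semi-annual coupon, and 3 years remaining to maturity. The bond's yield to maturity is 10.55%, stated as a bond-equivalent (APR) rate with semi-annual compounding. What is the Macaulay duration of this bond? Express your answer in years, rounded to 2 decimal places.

Periodic yield y = 0.05275. Discount each cash flow and weight by its period:
  t   CF        PV=CF/(1+0.05275)^t    t·PV
  1     1,343.75     1,276.4189     1,276.4189
  2     1,343.75     1,212.4616     2,424.9231
  3     1,343.75     1,151.7089     3,455.1267
  4     1,343.75     1,094.0004     4,376.0016
  5     1,343.75     1,039.1835     5,195.9173
  6    26,343.75    19,352.0107   116,112.0643
  Σ                 25,125.7839   132,840.4519
Price P = Σ PV = 25,125.7839.
Macaulay duration = Σ(t·PV) / P = 132,840.4519 / 25,125.7839 = 5.28702 half-year periods.
In years: 5.28702 / 2 = 2.64351 years.

2.64 years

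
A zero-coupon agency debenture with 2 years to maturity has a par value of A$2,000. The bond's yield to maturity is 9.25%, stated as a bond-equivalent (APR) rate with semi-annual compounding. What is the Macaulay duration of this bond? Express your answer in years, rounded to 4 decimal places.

A zero-coupon bond has a single cash flow at maturity, so its Macaulay duration equals its maturity: 2 years.
(Equivalently: 4 semi-annual periods ÷ 2 = 2 years.)

2.0000 years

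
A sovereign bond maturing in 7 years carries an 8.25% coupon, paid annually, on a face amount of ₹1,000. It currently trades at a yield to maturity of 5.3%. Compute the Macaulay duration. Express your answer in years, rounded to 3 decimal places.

5.705 years

Periodic yield y = 0.053. Discount each cash flow and weight by its year:
  t   CF        PV=CF/(1+0.053)^t    t·PV
  1        82.50        78.3476        78.3476
  2        82.50        74.4042       148.8083
  3        82.50        70.6592       211.9777
  4        82.50        67.1028       268.4111
  5        82.50        63.7253       318.6266
  6        82.50        60.5179       363.1073
  7     1,082.50       754.1006     5,278.7044
  Σ                  1,168.8576     6,667.9830
Price P = Σ PV = 1,168.8576.
Macaulay duration = Σ(t·PV) / P = 6,667.9830 / 1,168.8576 = 5.70470 years.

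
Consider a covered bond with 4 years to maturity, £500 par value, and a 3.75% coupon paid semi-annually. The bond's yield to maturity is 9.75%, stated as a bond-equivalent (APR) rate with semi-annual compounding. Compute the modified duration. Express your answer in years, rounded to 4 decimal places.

3.5436 years

Periodic yield y = 0.04875. First find Macaulay duration:
  t   CF        PV=CF/(1+0.04875)^t    t·PV
  1        9.375         8.9392         8.9392
  2        9.375         8.5237        17.0474
  3        9.375         8.1275        24.3824
  4        9.375         7.7497        30.9987
  5        9.375         7.3894        36.9472
  6        9.375         7.0459        42.2757
  7        9.375         6.7184        47.0290
  8      509.375       348.0662     2,784.5295
  Σ                    402.5600     2,992.1490
P = 402.5600; Macaulay duration = 2,992.1490 / 402.5600 = 7.43280 half-year periods = 3.71640 years.
Modified duration = D_Mac / (1 + y) = 3.71640 / 1.04875 = 3.54365 years.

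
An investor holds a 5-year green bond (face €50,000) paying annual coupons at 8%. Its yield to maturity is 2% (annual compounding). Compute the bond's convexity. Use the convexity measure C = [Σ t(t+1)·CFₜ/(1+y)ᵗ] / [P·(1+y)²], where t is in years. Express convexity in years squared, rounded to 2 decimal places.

With y = 0.02:
  t   CF        PV=CF/(1+0.02)^t    t·PV        t(t+1)·PV
  1     4,000.00     3,921.5686     3,921.5686       7,843.1373
  2     4,000.00     3,844.6751     7,689.3502      23,068.0507
  3     4,000.00     3,769.2893    11,307.8680      45,231.4721
  4     4,000.00     3,695.3817    14,781.5268      73,907.6341
  5    54,000.00    48,909.4637   244,547.3187   1,467,283.9119
  Σ                 64,140.3785   282,247.6324   1,617,334.2061
P = 64,140.3785.
Convexity = Σ t(t+1)·PV / [P·(1+y)²] = 1,617,334.2061 / (64,140.3785 × 1.040400) = 24.23639.

24.24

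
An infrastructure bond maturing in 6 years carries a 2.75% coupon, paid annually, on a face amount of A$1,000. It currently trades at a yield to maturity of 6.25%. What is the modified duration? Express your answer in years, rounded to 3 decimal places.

5.239 years

Periodic yield y = 0.0625. First find Macaulay duration:
  t   CF        PV=CF/(1+0.0625)^t    t·PV
  1        27.50        25.8824        25.8824
  2        27.50        24.3599        48.7197
  3        27.50        22.9269        68.7808
  4        27.50        21.5783        86.3131
  5        27.50        20.3090       101.5449
  6     1,027.50       714.1808     4,285.0851
  Σ                    829.2372     4,616.3260
P = 829.2372; Macaulay duration = 4,616.3260 / 829.2372 = 5.56695 years.
Modified duration = D_Mac / (1 + y) = 5.56695 / 1.0625 = 5.23949 years.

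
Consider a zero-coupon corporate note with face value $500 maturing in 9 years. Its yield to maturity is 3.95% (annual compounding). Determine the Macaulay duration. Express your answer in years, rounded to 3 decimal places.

A zero-coupon bond has a single cash flow at maturity, so its Macaulay duration equals its maturity: 9 years.

9.000 years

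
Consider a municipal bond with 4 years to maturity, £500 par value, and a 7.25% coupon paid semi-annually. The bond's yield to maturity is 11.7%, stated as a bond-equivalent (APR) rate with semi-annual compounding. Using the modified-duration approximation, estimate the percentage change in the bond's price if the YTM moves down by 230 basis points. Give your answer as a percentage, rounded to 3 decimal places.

+7.606%

Periodic yield y = 0.0585. Modified duration first:
  t   CF        PV=CF/(1+0.0585)^t    t·PV
  1       18.125        17.1233        17.1233
  2       18.125        16.1769        32.3539
  3       18.125        15.2829        45.8487
  4       18.125        14.4383        57.7530
  5       18.125        13.6403        68.2015
  6       18.125        12.8864        77.3186
  7       18.125        12.1742        85.2197
  8      518.125       328.7817     2,630.2537
  Σ                    430.5040     3,014.0723
P = 430.5040; D_Mac = 7.00126 half-year periods = 3.50063 yrs; D_mod = 3.50063/(1+0.0585) = 3.30716 yrs.
ΔP/P ≈ -D_mod · Δy = -3.30716 × (-0.023) = +0.076065 = +7.6065%.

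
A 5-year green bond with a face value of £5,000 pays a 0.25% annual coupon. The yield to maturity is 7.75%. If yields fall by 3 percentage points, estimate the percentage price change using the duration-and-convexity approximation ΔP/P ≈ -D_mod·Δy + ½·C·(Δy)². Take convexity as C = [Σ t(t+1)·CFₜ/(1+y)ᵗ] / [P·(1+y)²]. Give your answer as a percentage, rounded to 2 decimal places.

With y = 0.0775:
  t   CF        PV=CF/(1+0.0775)^t    t·PV        t(t+1)·PV
  1        12.50        11.6009        11.6009          23.2019
  2        12.50        10.7665        21.5330          64.5991
  3        12.50         9.9921        29.9764         119.9056
  4        12.50         9.2734        37.0938         185.4688
  5     5,012.50     3,451.1830    17,255.9151     103,535.4907
  Σ                  3,492.8160    17,356.1193     103,928.6661
P = 3,492.8160; D_Mac = 4.96909 yrs; D_mod = 4.61168 yrs; C = 25.62861.
Duration effect: -4.61168 × (-0.03) = +0.138351
Convexity effect: 0.5 × 25.62861 × (-0.03)² = +0.0115329
ΔP/P ≈ +0.138351 + 0.0115329 = +0.149883 = +14.9883%.

+14.99%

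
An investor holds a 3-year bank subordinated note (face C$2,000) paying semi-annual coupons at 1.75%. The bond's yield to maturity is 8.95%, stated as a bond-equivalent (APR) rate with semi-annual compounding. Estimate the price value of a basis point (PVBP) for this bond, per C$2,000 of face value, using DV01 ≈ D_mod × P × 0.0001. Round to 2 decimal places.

Periodic yield y = 0.04475.
  t   CF        PV=CF/(1+0.04475)^t    t·PV
  1        17.50        16.7504        16.7504
  2        17.50        16.0329        32.0659
  3        17.50        15.3462        46.0386
  4        17.50        14.6889        58.7555
  5        17.50        14.0597        70.2985
  6     2,017.50     1,551.4553     9,308.7317
  Σ                  1,628.3334     9,532.6407
P = 1,628.3334; D_Mac = 5.85423 half-year periods = 2.92712 yrs; D_mod = 2.80174 yrs.
DV01 ≈ 2.80174 × 1,628.3334 × 0.0001 = 0.456216.

C$0.46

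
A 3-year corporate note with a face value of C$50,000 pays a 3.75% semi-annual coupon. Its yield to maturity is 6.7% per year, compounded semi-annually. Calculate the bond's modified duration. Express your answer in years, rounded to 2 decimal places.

2.77 years

Periodic yield y = 0.0335. First find Macaulay duration:
  t   CF        PV=CF/(1+0.0335)^t    t·PV
  1       937.50       907.1118       907.1118
  2       937.50       877.7085     1,755.4170
  3       937.50       849.2584     2,547.7751
  4       937.50       821.7304     3,286.9216
  5       937.50       795.0947     3,975.4736
  6    50,937.50    41,799.8516   250,799.1098
  Σ                 46,050.7554   263,271.8089
P = 46,050.7554; Macaulay duration = 263,271.8089 / 46,050.7554 = 5.71699 half-year periods = 2.85850 years.
Modified duration = D_Mac / (1 + y) = 2.85850 / 1.0335 = 2.76584 years.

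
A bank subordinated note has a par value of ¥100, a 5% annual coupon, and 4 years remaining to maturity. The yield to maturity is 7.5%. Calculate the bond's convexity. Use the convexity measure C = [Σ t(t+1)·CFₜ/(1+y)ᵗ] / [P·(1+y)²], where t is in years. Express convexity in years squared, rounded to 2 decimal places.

15.64

With y = 0.075:
  t   CF        PV=CF/(1+0.075)^t    t·PV        t(t+1)·PV
  1         5.00         4.6512         4.6512           9.3023
  2         5.00         4.3267         8.6533          25.9600
  3         5.00         4.0248        12.0744          48.2976
  4       105.00        78.6241       314.4962       1,572.4811
  Σ                     91.6267       339.8751       1,656.0411
P = 91.6267.
Convexity = Σ t(t+1)·PV / [P·(1+y)²] = 1,656.0411 / (91.6267 × 1.155625) = 15.63984.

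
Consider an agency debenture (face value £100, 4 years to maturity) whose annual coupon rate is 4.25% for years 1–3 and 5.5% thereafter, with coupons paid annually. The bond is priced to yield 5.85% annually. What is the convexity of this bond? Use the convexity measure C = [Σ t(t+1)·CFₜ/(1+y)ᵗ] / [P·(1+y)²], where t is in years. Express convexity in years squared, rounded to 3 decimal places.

16.410

With y = 0.0585:
  t   CF        PV=CF/(1+0.0585)^t    t·PV        t(t+1)·PV
  1         4.25         4.0151         4.0151           8.0302
  2         4.25         3.7932         7.5864          22.7593
  3         4.25         3.5836        10.7507          43.0029
  4       105.50        84.0406       336.1623       1,680.8115
  Σ                     95.4325       358.5146       1,754.6039
P = 95.4325.
Convexity = Σ t(t+1)·PV / [P·(1+y)²] = 1,754.6039 / (95.4325 × 1.120422) = 16.40972.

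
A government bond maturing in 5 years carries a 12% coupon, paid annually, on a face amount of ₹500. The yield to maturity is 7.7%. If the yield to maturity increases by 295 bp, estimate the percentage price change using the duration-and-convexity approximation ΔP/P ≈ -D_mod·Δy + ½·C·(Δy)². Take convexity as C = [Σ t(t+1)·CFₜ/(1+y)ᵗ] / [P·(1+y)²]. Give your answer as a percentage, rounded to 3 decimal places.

With y = 0.077:
  t   CF        PV=CF/(1+0.077)^t    t·PV        t(t+1)·PV
  1        60.00        55.7103        55.7103         111.4206
  2        60.00        51.7273       103.4546         310.3638
  3        60.00        48.0291       144.0872         576.3488
  4        60.00        44.5952       178.3809         891.9047
  5       560.00       386.4644     1,932.3221      11,593.9324
  Σ                    586.5263     2,413.9551      13,483.9703
P = 586.5263; D_Mac = 4.11568 yrs; D_mod = 3.82143 yrs; C = 19.81978.
Duration effect: -3.82143 × (+0.0295) = -0.112732
Convexity effect: 0.5 × 19.81978 × (0.0295)² = +0.0086241
ΔP/P ≈ -0.112732 + 0.0086241 = -0.104108 = -10.4108%.

-10.411%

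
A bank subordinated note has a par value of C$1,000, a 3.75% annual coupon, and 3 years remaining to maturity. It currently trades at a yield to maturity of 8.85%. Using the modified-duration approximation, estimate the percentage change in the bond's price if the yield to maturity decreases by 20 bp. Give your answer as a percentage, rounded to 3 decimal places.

Periodic yield y = 0.0885. Modified duration first:
  t   CF        PV=CF/(1+0.0885)^t    t·PV
  1        37.50        34.4511        34.4511
  2        37.50        31.6501        63.3001
  3     1,037.50       804.4569     2,413.3708
  Σ                    870.5581     2,511.1220
P = 870.5581; D_Mac = 2.88450 yrs; D_mod = 2.88450/(1+0.0885) = 2.64997 yrs.
ΔP/P ≈ -D_mod · Δy = -2.64997 × (-0.002) = +0.005300 = +0.5300%.

+0.530%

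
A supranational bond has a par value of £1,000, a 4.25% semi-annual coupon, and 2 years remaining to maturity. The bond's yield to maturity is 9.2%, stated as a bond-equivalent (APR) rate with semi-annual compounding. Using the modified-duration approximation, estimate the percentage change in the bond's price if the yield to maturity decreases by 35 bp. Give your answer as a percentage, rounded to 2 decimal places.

+0.65%

Periodic yield y = 0.046. Modified duration first:
  t   CF        PV=CF/(1+0.046)^t    t·PV
  1        21.25        20.3155        20.3155
  2        21.25        19.4221        38.8441
  3        21.25        18.5679        55.7038
  4     1,021.25       853.1106     3,412.4423
  Σ                    911.4161     3,527.3058
P = 911.4161; D_Mac = 3.87014 half-year periods = 1.93507 yrs; D_mod = 1.93507/(1+0.046) = 1.84997 yrs.
ΔP/P ≈ -D_mod · Δy = -1.84997 × (-0.0035) = +0.006475 = +0.6475%.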